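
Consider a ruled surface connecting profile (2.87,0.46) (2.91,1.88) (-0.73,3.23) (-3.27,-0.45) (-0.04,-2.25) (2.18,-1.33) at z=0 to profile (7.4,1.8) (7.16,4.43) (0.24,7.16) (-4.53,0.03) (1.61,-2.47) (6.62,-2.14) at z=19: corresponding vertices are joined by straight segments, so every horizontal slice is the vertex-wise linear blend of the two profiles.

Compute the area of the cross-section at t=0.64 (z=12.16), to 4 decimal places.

Area at t=0.64: 53.1533

Cross-section at t=0.64: each vertex is (1-t)·p0[i] + t·p1[i].
  v1: (1-0.64)·(2.87,0.46) + 0.64·(7.4,1.8) = (5.7692,1.3176)
  v2: (1-0.64)·(2.91,1.88) + 0.64·(7.16,4.43) = (5.6300,3.5120)
  v3: (1-0.64)·(-0.73,3.23) + 0.64·(0.24,7.16) = (-0.1092,5.7452)
  v4: (1-0.64)·(-3.27,-0.45) + 0.64·(-4.53,0.03) = (-4.0764,-0.1428)
  v5: (1-0.64)·(-0.04,-2.25) + 0.64·(1.61,-2.47) = (1.0160,-2.3908)
  v6: (1-0.64)·(2.18,-1.33) + 0.64·(6.62,-2.14) = (5.0216,-1.8484)
Shoelace sum Σ(x_i·y_{i+1} − x_{i+1}·y_i):
  i=1: 5.7692·3.5120 − 5.6300·1.3176 = +12.8433 (running +12.8433)
  i=2: 5.6300·5.7452 − -0.1092·3.5120 = +32.7290 (running +45.5723)
  i=3: -0.1092·-0.1428 − -4.0764·5.7452 = +23.4353 (running +69.0077)
  i=4: -4.0764·-2.3908 − 1.0160·-0.1428 = +9.8909 (running +78.8986)
  i=5: 1.0160·-1.8484 − 5.0216·-2.3908 = +10.1277 (running +89.0263)
  i=6: 5.0216·1.3176 − 5.7692·-1.8484 = +17.2802 (running +106.3065)
Area = |Σ|/2 = |106.3065|/2 = 53.1533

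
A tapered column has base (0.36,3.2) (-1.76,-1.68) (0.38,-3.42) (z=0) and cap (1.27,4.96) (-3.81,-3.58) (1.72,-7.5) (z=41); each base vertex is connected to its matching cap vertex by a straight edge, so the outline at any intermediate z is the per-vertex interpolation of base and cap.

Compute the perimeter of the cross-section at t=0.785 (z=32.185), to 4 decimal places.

Perimeter at t=0.785: 26.0592

Cross-section at t=0.785: each vertex is (1-t)·p0[i] + t·p1[i].
  v1: (1-0.785)·(0.36,3.2) + 0.785·(1.27,4.96) = (1.0743,4.5816)
  v2: (1-0.785)·(-1.76,-1.68) + 0.785·(-3.81,-3.58) = (-3.3693,-3.1715)
  v3: (1-0.785)·(0.38,-3.42) + 0.785·(1.72,-7.5) = (1.4319,-6.6228)
Perimeter = Σ |v_{i+1} − v_i|:
  edge 1→2: √(-4.4436² + -7.7531²) = 8.9362 (running 8.9362)
  edge 2→3: √(4.8011² + -3.4513²) = 5.9129 (running 14.8491)
  edge 3→1: √(-0.3576² + 11.2044²) = 11.2101 (running 26.0592)
Perimeter = 26.0592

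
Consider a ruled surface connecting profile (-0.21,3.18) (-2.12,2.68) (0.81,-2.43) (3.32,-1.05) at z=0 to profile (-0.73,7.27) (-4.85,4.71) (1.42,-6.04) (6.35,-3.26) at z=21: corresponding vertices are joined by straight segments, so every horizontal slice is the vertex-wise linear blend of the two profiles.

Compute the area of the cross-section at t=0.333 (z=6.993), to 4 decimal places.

Cross-section at t=0.333: each vertex is (1-t)·p0[i] + t·p1[i].
  v1: (1-0.333)·(-0.21,3.18) + 0.333·(-0.73,7.27) = (-0.3832,4.5420)
  v2: (1-0.333)·(-2.12,2.68) + 0.333·(-4.85,4.71) = (-3.0291,3.3560)
  v3: (1-0.333)·(0.81,-2.43) + 0.333·(1.42,-6.04) = (1.0131,-3.6321)
  v4: (1-0.333)·(3.32,-1.05) + 0.333·(6.35,-3.26) = (4.3290,-1.7859)
Shoelace sum Σ(x_i·y_{i+1} − x_{i+1}·y_i):
  i=1: -0.3832·3.3560 − -3.0291·4.5420 = +12.4722 (running +12.4722)
  i=2: -3.0291·-3.6321 − 1.0131·3.3560 = +7.6020 (running +20.0741)
  i=3: 1.0131·-1.7859 − 4.3290·-3.6321 = +13.9141 (running +33.9882)
  i=4: 4.3290·4.5420 − -0.3832·-1.7859 = +18.9778 (running +52.9661)
Area = |Σ|/2 = |52.9661|/2 = 26.4830

Area at t=0.333: 26.4830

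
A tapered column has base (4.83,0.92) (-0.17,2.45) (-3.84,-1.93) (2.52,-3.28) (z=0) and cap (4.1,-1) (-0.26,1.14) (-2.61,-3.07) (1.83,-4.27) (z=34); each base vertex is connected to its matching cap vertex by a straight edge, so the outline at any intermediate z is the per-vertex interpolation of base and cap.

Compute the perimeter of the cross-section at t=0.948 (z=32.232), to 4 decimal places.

Cross-section at t=0.948: each vertex is (1-t)·p0[i] + t·p1[i].
  v1: (1-0.948)·(4.83,0.92) + 0.948·(4.1,-1) = (4.1380,-0.9002)
  v2: (1-0.948)·(-0.17,2.45) + 0.948·(-0.26,1.14) = (-0.2553,1.2081)
  v3: (1-0.948)·(-3.84,-1.93) + 0.948·(-2.61,-3.07) = (-2.6740,-3.0107)
  v4: (1-0.948)·(2.52,-3.28) + 0.948·(1.83,-4.27) = (1.8659,-4.2185)
Perimeter = Σ |v_{i+1} − v_i|:
  edge 1→2: √(-4.3933² + 2.1083²) = 4.8730 (running 4.8730)
  edge 2→3: √(-2.4186² + -4.2188²) = 4.8630 (running 9.7359)
  edge 3→4: √(4.5398² + -1.2078²) = 4.6978 (running 14.4337)
  edge 4→1: √(2.2721² + 3.3184²) = 4.0217 (running 18.4554)
Perimeter = 18.4554

Perimeter at t=0.948: 18.4554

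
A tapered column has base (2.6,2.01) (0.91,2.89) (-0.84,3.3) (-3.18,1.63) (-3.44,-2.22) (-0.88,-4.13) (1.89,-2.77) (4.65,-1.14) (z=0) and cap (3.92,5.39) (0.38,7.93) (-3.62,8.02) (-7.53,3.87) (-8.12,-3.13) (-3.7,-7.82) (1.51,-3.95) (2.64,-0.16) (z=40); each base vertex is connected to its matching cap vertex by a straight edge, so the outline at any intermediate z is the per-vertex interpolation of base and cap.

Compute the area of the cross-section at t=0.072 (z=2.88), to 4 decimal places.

Area at t=0.072: 44.1355

Cross-section at t=0.072: each vertex is (1-t)·p0[i] + t·p1[i].
  v1: (1-0.072)·(2.6,2.01) + 0.072·(3.92,5.39) = (2.6950,2.2534)
  v2: (1-0.072)·(0.91,2.89) + 0.072·(0.38,7.93) = (0.8718,3.2529)
  v3: (1-0.072)·(-0.84,3.3) + 0.072·(-3.62,8.02) = (-1.0402,3.6398)
  v4: (1-0.072)·(-3.18,1.63) + 0.072·(-7.53,3.87) = (-3.4932,1.7913)
  v5: (1-0.072)·(-3.44,-2.22) + 0.072·(-8.12,-3.13) = (-3.7770,-2.2855)
  v6: (1-0.072)·(-0.88,-4.13) + 0.072·(-3.7,-7.82) = (-1.0830,-4.3957)
  v7: (1-0.072)·(1.89,-2.77) + 0.072·(1.51,-3.95) = (1.8626,-2.8550)
  v8: (1-0.072)·(4.65,-1.14) + 0.072·(2.64,-0.16) = (4.5053,-1.0694)
Shoelace sum Σ(x_i·y_{i+1} − x_{i+1}·y_i):
  i=1: 2.6950·3.2529 − 0.8718·2.2534 = +6.8021 (running +6.8021)
  i=2: 0.8718·3.6398 − -1.0402·3.2529 = +6.5569 (running +13.3589)
  i=3: -1.0402·1.7913 − -3.4932·3.6398 = +10.8515 (running +24.2104)
  i=4: -3.4932·-2.2855 − -3.7770·1.7913 = +14.7494 (running +38.9598)
  i=5: -3.7770·-4.3957 − -1.0830·-2.2855 = +14.1270 (running +53.0868)
  i=6: -1.0830·-2.8550 − 1.8626·-4.3957 = +11.2796 (running +64.3664)
  i=7: 1.8626·-1.0694 − 4.5053·-2.8550 = +10.8704 (running +75.2368)
  i=8: 4.5053·2.2534 − 2.6950·-1.0694 = +13.0342 (running +88.2710)
Area = |Σ|/2 = |88.2710|/2 = 44.1355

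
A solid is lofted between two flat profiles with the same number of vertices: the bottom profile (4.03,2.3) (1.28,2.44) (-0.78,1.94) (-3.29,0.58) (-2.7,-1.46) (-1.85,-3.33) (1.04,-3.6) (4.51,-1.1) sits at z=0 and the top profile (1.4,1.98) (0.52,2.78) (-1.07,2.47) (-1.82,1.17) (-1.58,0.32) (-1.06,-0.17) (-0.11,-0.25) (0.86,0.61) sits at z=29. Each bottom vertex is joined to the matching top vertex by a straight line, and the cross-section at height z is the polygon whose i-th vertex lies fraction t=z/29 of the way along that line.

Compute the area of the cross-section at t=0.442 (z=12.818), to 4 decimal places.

Cross-section at t=0.442: each vertex is (1-t)·p0[i] + t·p1[i].
  v1: (1-0.442)·(4.03,2.3) + 0.442·(1.4,1.98) = (2.8675,2.1586)
  v2: (1-0.442)·(1.28,2.44) + 0.442·(0.52,2.78) = (0.9441,2.5903)
  v3: (1-0.442)·(-0.78,1.94) + 0.442·(-1.07,2.47) = (-0.9082,2.1743)
  v4: (1-0.442)·(-3.29,0.58) + 0.442·(-1.82,1.17) = (-2.6403,0.8408)
  v5: (1-0.442)·(-2.7,-1.46) + 0.442·(-1.58,0.32) = (-2.2050,-0.6732)
  v6: (1-0.442)·(-1.85,-3.33) + 0.442·(-1.06,-0.17) = (-1.5008,-1.9333)
  v7: (1-0.442)·(1.04,-3.6) + 0.442·(-0.11,-0.25) = (0.5317,-2.1193)
  v8: (1-0.442)·(4.51,-1.1) + 0.442·(0.86,0.61) = (2.8967,-0.3442)
Shoelace sum Σ(x_i·y_{i+1} − x_{i+1}·y_i):
  i=1: 2.8675·2.5903 − 0.9441·2.1586 = +5.3899 (running +5.3899)
  i=2: 0.9441·2.1743 − -0.9082·2.5903 = +4.4051 (running +9.7950)
  i=3: -0.9082·0.8408 − -2.6403·2.1743 = +4.9770 (running +14.7720)
  i=4: -2.6403·-0.6732 − -2.2050·0.8408 = +3.6314 (running +18.4034)
  i=5: -2.2050·-1.9333 − -1.5008·-0.6732 = +3.2524 (running +21.6558)
  i=6: -1.5008·-2.1193 − 0.5317·-1.9333 = +4.2086 (running +25.8644)
  i=7: 0.5317·-0.3442 − 2.8967·-2.1193 = +5.9560 (running +31.8204)
  i=8: 2.8967·2.1586 − 2.8675·-0.3442 = +7.2397 (running +39.0601)
Area = |Σ|/2 = |39.0601|/2 = 19.5300

Area at t=0.442: 19.5300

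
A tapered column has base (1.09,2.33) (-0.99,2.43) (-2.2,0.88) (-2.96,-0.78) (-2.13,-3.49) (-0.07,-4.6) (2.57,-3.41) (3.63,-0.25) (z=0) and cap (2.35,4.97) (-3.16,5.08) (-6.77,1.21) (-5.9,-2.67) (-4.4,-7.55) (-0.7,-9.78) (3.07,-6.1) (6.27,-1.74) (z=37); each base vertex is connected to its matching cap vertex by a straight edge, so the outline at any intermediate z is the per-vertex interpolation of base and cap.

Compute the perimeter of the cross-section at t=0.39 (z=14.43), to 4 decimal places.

Cross-section at t=0.39: each vertex is (1-t)·p0[i] + t·p1[i].
  v1: (1-0.39)·(1.09,2.33) + 0.39·(2.35,4.97) = (1.5814,3.3596)
  v2: (1-0.39)·(-0.99,2.43) + 0.39·(-3.16,5.08) = (-1.8363,3.4635)
  v3: (1-0.39)·(-2.2,0.88) + 0.39·(-6.77,1.21) = (-3.9823,1.0087)
  v4: (1-0.39)·(-2.96,-0.78) + 0.39·(-5.9,-2.67) = (-4.1066,-1.5171)
  v5: (1-0.39)·(-2.13,-3.49) + 0.39·(-4.4,-7.55) = (-3.0153,-5.0734)
  v6: (1-0.39)·(-0.07,-4.6) + 0.39·(-0.7,-9.78) = (-0.3157,-6.6202)
  v7: (1-0.39)·(2.57,-3.41) + 0.39·(3.07,-6.1) = (2.7650,-4.4591)
  v8: (1-0.39)·(3.63,-0.25) + 0.39·(6.27,-1.74) = (4.6596,-0.8311)
Perimeter = Σ |v_{i+1} − v_i|:
  edge 1→2: √(-3.4177² + 0.1039²) = 3.4193 (running 3.4193)
  edge 2→3: √(-2.1460² + -2.4548²) = 3.2606 (running 6.6799)
  edge 3→4: √(-0.1243² + -2.5258²) = 2.5289 (running 9.2087)
  edge 4→5: √(1.0913² + -3.5563²) = 3.7200 (running 12.9287)
  edge 5→6: √(2.6996² + -1.5468²) = 3.1113 (running 16.0400)
  edge 6→7: √(3.0807² + 2.1611²) = 3.7631 (running 19.8031)
  edge 7→8: √(1.8946² + 3.6280²) = 4.0929 (running 23.8961)
  edge 8→1: √(-3.0782² + 4.1907²) = 5.1997 (running 29.0958)
Perimeter = 29.0958

Perimeter at t=0.39: 29.0958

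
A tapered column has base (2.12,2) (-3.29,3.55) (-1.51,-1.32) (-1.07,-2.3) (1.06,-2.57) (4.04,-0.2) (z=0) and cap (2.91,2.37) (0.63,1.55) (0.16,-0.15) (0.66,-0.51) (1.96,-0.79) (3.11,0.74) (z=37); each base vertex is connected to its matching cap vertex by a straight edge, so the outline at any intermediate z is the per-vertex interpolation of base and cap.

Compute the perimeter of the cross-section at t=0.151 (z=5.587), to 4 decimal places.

Perimeter at t=0.151: 18.9184

Cross-section at t=0.151: each vertex is (1-t)·p0[i] + t·p1[i].
  v1: (1-0.151)·(2.12,2) + 0.151·(2.91,2.37) = (2.2393,2.0559)
  v2: (1-0.151)·(-3.29,3.55) + 0.151·(0.63,1.55) = (-2.6981,3.2480)
  v3: (1-0.151)·(-1.51,-1.32) + 0.151·(0.16,-0.15) = (-1.2578,-1.1433)
  v4: (1-0.151)·(-1.07,-2.3) + 0.151·(0.66,-0.51) = (-0.8088,-2.0297)
  v5: (1-0.151)·(1.06,-2.57) + 0.151·(1.96,-0.79) = (1.1959,-2.3012)
  v6: (1-0.151)·(4.04,-0.2) + 0.151·(3.11,0.74) = (3.8996,-0.0581)
Perimeter = Σ |v_{i+1} − v_i|:
  edge 1→2: √(-4.9374² + 1.1921²) = 5.0793 (running 5.0793)
  edge 2→3: √(1.4402² + -4.3913²) = 4.6215 (running 9.7007)
  edge 3→4: √(0.4491² + -0.8864²) = 0.9936 (running 10.6944)
  edge 4→5: √(2.0047² + -0.2715²) = 2.0230 (running 12.7173)
  edge 5→6: √(2.7037² + 2.2432²) = 3.5131 (running 16.2304)
  edge 6→1: √(-1.6603² + 2.1139²) = 2.6880 (running 18.9184)
Perimeter = 18.9184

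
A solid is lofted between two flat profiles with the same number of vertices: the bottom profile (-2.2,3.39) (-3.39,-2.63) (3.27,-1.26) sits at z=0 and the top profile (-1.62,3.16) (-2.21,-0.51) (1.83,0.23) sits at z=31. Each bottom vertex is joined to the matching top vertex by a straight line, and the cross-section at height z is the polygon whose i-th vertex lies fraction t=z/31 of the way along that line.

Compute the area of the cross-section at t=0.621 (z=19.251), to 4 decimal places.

Cross-section at t=0.621: each vertex is (1-t)·p0[i] + t·p1[i].
  v1: (1-0.621)·(-2.2,3.39) + 0.621·(-1.62,3.16) = (-1.8398,3.2472)
  v2: (1-0.621)·(-3.39,-2.63) + 0.621·(-2.21,-0.51) = (-2.6572,-1.3135)
  v3: (1-0.621)·(3.27,-1.26) + 0.621·(1.83,0.23) = (2.3758,-0.3347)
Shoelace sum Σ(x_i·y_{i+1} − x_{i+1}·y_i):
  i=1: -1.8398·-1.3135 − -2.6572·3.2472 = +11.0450 (running +11.0450)
  i=2: -2.6572·-0.3347 − 2.3758·-1.3135 = +4.0099 (running +15.0549)
  i=3: 2.3758·3.2472 − -1.8398·-0.3347 = +7.0987 (running +22.1536)
Area = |Σ|/2 = |22.1536|/2 = 11.0768

Area at t=0.621: 11.0768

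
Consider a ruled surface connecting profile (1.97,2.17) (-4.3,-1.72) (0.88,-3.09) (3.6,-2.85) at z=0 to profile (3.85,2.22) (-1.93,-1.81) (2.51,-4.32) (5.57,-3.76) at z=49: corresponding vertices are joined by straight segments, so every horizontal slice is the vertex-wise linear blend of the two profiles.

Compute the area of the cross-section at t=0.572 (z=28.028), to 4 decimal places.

Area at t=0.572: 23.9693

Cross-section at t=0.572: each vertex is (1-t)·p0[i] + t·p1[i].
  v1: (1-0.572)·(1.97,2.17) + 0.572·(3.85,2.22) = (3.0454,2.1986)
  v2: (1-0.572)·(-4.3,-1.72) + 0.572·(-1.93,-1.81) = (-2.9444,-1.7715)
  v3: (1-0.572)·(0.88,-3.09) + 0.572·(2.51,-4.32) = (1.8124,-3.7936)
  v4: (1-0.572)·(3.6,-2.85) + 0.572·(5.57,-3.76) = (4.7268,-3.3705)
Shoelace sum Σ(x_i·y_{i+1} − x_{i+1}·y_i):
  i=1: 3.0454·-1.7715 − -2.9444·2.1986 = +1.0787 (running +1.0787)
  i=2: -2.9444·-3.7936 − 1.8124·-1.7715 = +14.3802 (running +15.4588)
  i=3: 1.8124·-3.3705 − 4.7268·-3.7936 = +11.8230 (running +27.2818)
  i=4: 4.7268·2.1986 − 3.0454·-3.3705 = +20.6569 (running +47.9387)
Area = |Σ|/2 = |47.9387|/2 = 23.9693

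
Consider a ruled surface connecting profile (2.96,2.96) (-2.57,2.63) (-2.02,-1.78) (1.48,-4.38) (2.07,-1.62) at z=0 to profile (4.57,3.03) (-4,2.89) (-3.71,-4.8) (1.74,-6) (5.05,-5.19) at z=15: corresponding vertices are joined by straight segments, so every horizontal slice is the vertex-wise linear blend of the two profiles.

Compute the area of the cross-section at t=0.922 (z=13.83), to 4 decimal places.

Cross-section at t=0.922: each vertex is (1-t)·p0[i] + t·p1[i].
  v1: (1-0.922)·(2.96,2.96) + 0.922·(4.57,3.03) = (4.4444,3.0245)
  v2: (1-0.922)·(-2.57,2.63) + 0.922·(-4,2.89) = (-3.8885,2.8697)
  v3: (1-0.922)·(-2.02,-1.78) + 0.922·(-3.71,-4.8) = (-3.5782,-4.5644)
  v4: (1-0.922)·(1.48,-4.38) + 0.922·(1.74,-6) = (1.7197,-5.8736)
  v5: (1-0.922)·(2.07,-1.62) + 0.922·(5.05,-5.19) = (4.8176,-4.9115)
Shoelace sum Σ(x_i·y_{i+1} − x_{i+1}·y_i):
  i=1: 4.4444·2.8697 − -3.8885·3.0245 = +24.5150 (running +24.5150)
  i=2: -3.8885·-4.5644 − -3.5782·2.8697 = +28.0170 (running +52.5321)
  i=3: -3.5782·-5.8736 − 1.7197·-4.5644 = +28.8665 (running +81.3986)
  i=4: 1.7197·-4.9115 − 4.8176·-5.8736 = +19.8501 (running +101.2487)
  i=5: 4.8176·3.0245 − 4.4444·-4.9115 = +36.3998 (running +137.6485)
Area = |Σ|/2 = |137.6485|/2 = 68.8243

Area at t=0.922: 68.8243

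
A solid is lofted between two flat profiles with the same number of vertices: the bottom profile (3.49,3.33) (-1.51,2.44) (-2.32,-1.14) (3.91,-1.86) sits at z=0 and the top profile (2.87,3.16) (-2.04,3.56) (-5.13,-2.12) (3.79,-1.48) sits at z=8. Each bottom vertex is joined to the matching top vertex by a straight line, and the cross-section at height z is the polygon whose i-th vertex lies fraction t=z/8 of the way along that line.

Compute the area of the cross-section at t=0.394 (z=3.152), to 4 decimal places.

Area at t=0.394: 28.6848

Cross-section at t=0.394: each vertex is (1-t)·p0[i] + t·p1[i].
  v1: (1-0.394)·(3.49,3.33) + 0.394·(2.87,3.16) = (3.2457,3.2630)
  v2: (1-0.394)·(-1.51,2.44) + 0.394·(-2.04,3.56) = (-1.7188,2.8813)
  v3: (1-0.394)·(-2.32,-1.14) + 0.394·(-5.13,-2.12) = (-3.4271,-1.5261)
  v4: (1-0.394)·(3.91,-1.86) + 0.394·(3.79,-1.48) = (3.8627,-1.7103)
Shoelace sum Σ(x_i·y_{i+1} − x_{i+1}·y_i):
  i=1: 3.2457·2.8813 − -1.7188·3.2630 = +14.9604 (running +14.9604)
  i=2: -1.7188·-1.5261 − -3.4271·2.8813 = +12.4977 (running +27.4580)
  i=3: -3.4271·-1.7103 − 3.8627·-1.5261 = +11.7563 (running +39.2144)
  i=4: 3.8627·3.2630 − 3.2457·-1.7103 = +18.1552 (running +57.3696)
Area = |Σ|/2 = |57.3696|/2 = 28.6848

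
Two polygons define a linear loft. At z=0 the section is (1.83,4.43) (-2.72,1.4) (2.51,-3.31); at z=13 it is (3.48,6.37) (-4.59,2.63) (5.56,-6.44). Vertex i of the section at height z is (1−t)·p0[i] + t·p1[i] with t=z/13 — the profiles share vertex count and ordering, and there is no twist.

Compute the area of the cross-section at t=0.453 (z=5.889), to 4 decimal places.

Area at t=0.453: 33.0379

Cross-section at t=0.453: each vertex is (1-t)·p0[i] + t·p1[i].
  v1: (1-0.453)·(1.83,4.43) + 0.453·(3.48,6.37) = (2.5774,5.3088)
  v2: (1-0.453)·(-2.72,1.4) + 0.453·(-4.59,2.63) = (-3.5671,1.9572)
  v3: (1-0.453)·(2.51,-3.31) + 0.453·(5.56,-6.44) = (3.8916,-4.7279)
Shoelace sum Σ(x_i·y_{i+1} − x_{i+1}·y_i):
  i=1: 2.5774·1.9572 − -3.5671·5.3088 = +23.9817 (running +23.9817)
  i=2: -3.5671·-4.7279 − 3.8916·1.9572 = +9.2482 (running +33.2299)
  i=3: 3.8916·5.3088 − 2.5774·-4.7279 = +32.8460 (running +66.0759)
Area = |Σ|/2 = |66.0759|/2 = 33.0379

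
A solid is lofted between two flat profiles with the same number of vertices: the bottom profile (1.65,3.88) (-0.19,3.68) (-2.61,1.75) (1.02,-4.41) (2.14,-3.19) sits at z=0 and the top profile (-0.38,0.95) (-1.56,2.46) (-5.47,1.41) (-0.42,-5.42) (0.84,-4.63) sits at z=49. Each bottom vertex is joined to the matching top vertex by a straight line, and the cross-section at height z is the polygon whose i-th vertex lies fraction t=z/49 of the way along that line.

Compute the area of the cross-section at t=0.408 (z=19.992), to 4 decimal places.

Area at t=0.408: 23.2533

Cross-section at t=0.408: each vertex is (1-t)·p0[i] + t·p1[i].
  v1: (1-0.408)·(1.65,3.88) + 0.408·(-0.38,0.95) = (0.8218,2.6846)
  v2: (1-0.408)·(-0.19,3.68) + 0.408·(-1.56,2.46) = (-0.7490,3.1822)
  v3: (1-0.408)·(-2.61,1.75) + 0.408·(-5.47,1.41) = (-3.7769,1.6113)
  v4: (1-0.408)·(1.02,-4.41) + 0.408·(-0.42,-5.42) = (0.4325,-4.8221)
  v5: (1-0.408)·(2.14,-3.19) + 0.408·(0.84,-4.63) = (1.6096,-3.7775)
Shoelace sum Σ(x_i·y_{i+1} − x_{i+1}·y_i):
  i=1: 0.8218·3.1822 − -0.7490·2.6846 = +4.6257 (running +4.6257)
  i=2: -0.7490·1.6113 − -3.7769·3.1822 = +10.8122 (running +15.4378)
  i=3: -3.7769·-4.8221 − 0.4325·1.6113 = +17.5156 (running +32.9534)
  i=4: 0.4325·-3.7775 − 1.6096·-4.8221 = +6.1279 (running +39.0813)
  i=5: 1.6096·2.6846 − 0.8218·-3.7775 = +7.4253 (running +46.5066)
Area = |Σ|/2 = |46.5066|/2 = 23.2533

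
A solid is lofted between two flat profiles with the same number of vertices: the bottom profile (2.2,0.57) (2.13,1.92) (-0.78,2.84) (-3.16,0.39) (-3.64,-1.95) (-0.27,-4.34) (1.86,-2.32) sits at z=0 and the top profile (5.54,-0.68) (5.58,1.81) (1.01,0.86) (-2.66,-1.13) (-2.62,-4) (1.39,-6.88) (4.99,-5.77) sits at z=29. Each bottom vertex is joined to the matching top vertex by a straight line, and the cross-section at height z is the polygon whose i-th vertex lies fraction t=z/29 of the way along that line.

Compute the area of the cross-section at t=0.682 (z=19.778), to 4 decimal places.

Cross-section at t=0.682: each vertex is (1-t)·p0[i] + t·p1[i].
  v1: (1-0.682)·(2.2,0.57) + 0.682·(5.54,-0.68) = (4.4779,-0.2825)
  v2: (1-0.682)·(2.13,1.92) + 0.682·(5.58,1.81) = (4.4829,1.8450)
  v3: (1-0.682)·(-0.78,2.84) + 0.682·(1.01,0.86) = (0.4408,1.4896)
  v4: (1-0.682)·(-3.16,0.39) + 0.682·(-2.66,-1.13) = (-2.8190,-0.6466)
  v5: (1-0.682)·(-3.64,-1.95) + 0.682·(-2.62,-4) = (-2.9444,-3.3481)
  v6: (1-0.682)·(-0.27,-4.34) + 0.682·(1.39,-6.88) = (0.8621,-6.0723)
  v7: (1-0.682)·(1.86,-2.32) + 0.682·(4.99,-5.77) = (3.9947,-4.6729)
Shoelace sum Σ(x_i·y_{i+1} − x_{i+1}·y_i):
  i=1: 4.4779·1.8450 − 4.4829·-0.2825 = +9.5280 (running +9.5280)
  i=2: 4.4829·1.4896 − 0.4408·1.8450 = +5.8647 (running +15.3927)
  i=3: 0.4408·-0.6466 − -2.8190·1.4896 = +3.9143 (running +19.3070)
  i=4: -2.8190·-3.3481 − -2.9444·-0.6466 = +7.5344 (running +26.8413)
  i=5: -2.9444·-6.0723 − 0.8621·-3.3481 = +20.7654 (running +47.6068)
  i=6: 0.8621·-4.6729 − 3.9947·-6.0723 = +20.2281 (running +67.8349)
  i=7: 3.9947·-0.2825 − 4.4779·-4.6729 = +19.7962 (running +87.6310)
Area = |Σ|/2 = |87.6310|/2 = 43.8155

Area at t=0.682: 43.8155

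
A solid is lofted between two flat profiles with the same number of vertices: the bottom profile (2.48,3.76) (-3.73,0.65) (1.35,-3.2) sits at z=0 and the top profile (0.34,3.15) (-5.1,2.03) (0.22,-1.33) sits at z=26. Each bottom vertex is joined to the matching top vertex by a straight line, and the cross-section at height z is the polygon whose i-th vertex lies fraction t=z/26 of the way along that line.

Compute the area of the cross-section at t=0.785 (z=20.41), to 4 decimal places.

Cross-section at t=0.785: each vertex is (1-t)·p0[i] + t·p1[i].
  v1: (1-0.785)·(2.48,3.76) + 0.785·(0.34,3.15) = (0.8001,3.2811)
  v2: (1-0.785)·(-3.73,0.65) + 0.785·(-5.1,2.03) = (-4.8054,1.7333)
  v3: (1-0.785)·(1.35,-3.2) + 0.785·(0.22,-1.33) = (0.4629,-1.7321)
Shoelace sum Σ(x_i·y_{i+1} − x_{i+1}·y_i):
  i=1: 0.8001·1.7333 − -4.8054·3.2811 = +17.1542 (running +17.1542)
  i=2: -4.8054·-1.7321 − 0.4629·1.7333 = +7.5208 (running +24.6751)
  i=3: 0.4629·3.2811 − 0.8001·-1.7321 = +2.9048 (running +27.5799)
Area = |Σ|/2 = |27.5799|/2 = 13.7899

Area at t=0.785: 13.7899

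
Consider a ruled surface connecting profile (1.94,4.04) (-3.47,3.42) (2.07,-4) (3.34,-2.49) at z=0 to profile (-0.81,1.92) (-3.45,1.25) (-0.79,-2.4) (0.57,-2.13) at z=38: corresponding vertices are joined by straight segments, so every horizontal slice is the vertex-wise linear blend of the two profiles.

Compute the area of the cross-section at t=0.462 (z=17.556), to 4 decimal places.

Cross-section at t=0.462: each vertex is (1-t)·p0[i] + t·p1[i].
  v1: (1-0.462)·(1.94,4.04) + 0.462·(-0.81,1.92) = (0.6695,3.0606)
  v2: (1-0.462)·(-3.47,3.42) + 0.462·(-3.45,1.25) = (-3.4608,2.4175)
  v3: (1-0.462)·(2.07,-4) + 0.462·(-0.79,-2.4) = (0.7487,-3.2608)
  v4: (1-0.462)·(3.34,-2.49) + 0.462·(0.57,-2.13) = (2.0603,-2.3237)
Shoelace sum Σ(x_i·y_{i+1} − x_{i+1}·y_i):
  i=1: 0.6695·2.4175 − -3.4608·3.0606 = +12.2104 (running +12.2104)
  i=2: -3.4608·-3.2608 − 0.7487·2.4175 = +9.4749 (running +21.6853)
  i=3: 0.7487·-2.3237 − 2.0603·-3.2608 = +4.9784 (running +26.6637)
  i=4: 2.0603·3.0606 − 0.6695·-2.3237 = +7.8613 (running +34.5250)
Area = |Σ|/2 = |34.5250|/2 = 17.2625

Area at t=0.462: 17.2625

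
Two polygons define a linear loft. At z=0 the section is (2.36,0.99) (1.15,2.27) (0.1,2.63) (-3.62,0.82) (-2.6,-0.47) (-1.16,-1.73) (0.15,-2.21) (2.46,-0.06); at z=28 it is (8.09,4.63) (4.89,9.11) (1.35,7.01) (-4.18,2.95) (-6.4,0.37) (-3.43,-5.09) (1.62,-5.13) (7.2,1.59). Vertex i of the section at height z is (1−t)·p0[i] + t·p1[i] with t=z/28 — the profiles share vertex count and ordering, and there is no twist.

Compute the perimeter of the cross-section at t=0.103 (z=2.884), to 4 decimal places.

Perimeter at t=0.103: 18.4987

Cross-section at t=0.103: each vertex is (1-t)·p0[i] + t·p1[i].
  v1: (1-0.103)·(2.36,0.99) + 0.103·(8.09,4.63) = (2.9502,1.3649)
  v2: (1-0.103)·(1.15,2.27) + 0.103·(4.89,9.11) = (1.5352,2.9745)
  v3: (1-0.103)·(0.1,2.63) + 0.103·(1.35,7.01) = (0.2288,3.0811)
  v4: (1-0.103)·(-3.62,0.82) + 0.103·(-4.18,2.95) = (-3.6777,1.0394)
  v5: (1-0.103)·(-2.6,-0.47) + 0.103·(-6.4,0.37) = (-2.9914,-0.3835)
  v6: (1-0.103)·(-1.16,-1.73) + 0.103·(-3.43,-5.09) = (-1.3938,-2.0761)
  v7: (1-0.103)·(0.15,-2.21) + 0.103·(1.62,-5.13) = (0.3014,-2.5108)
  v8: (1-0.103)·(2.46,-0.06) + 0.103·(7.2,1.59) = (2.9482,0.1099)
Perimeter = Σ |v_{i+1} − v_i|:
  edge 1→2: √(-1.4150² + 1.6096²) = 2.1431 (running 2.1431)
  edge 2→3: √(-1.3065² + 0.1066²) = 1.3108 (running 3.4539)
  edge 3→4: √(-3.9064² + -2.0417²) = 4.4078 (running 7.8618)
  edge 4→5: √(0.6863² + -1.4229²) = 1.5797 (running 9.4415)
  edge 5→6: √(1.5976² + -1.6926²) = 2.3275 (running 11.7690)
  edge 6→7: √(1.6952² + -0.4347²) = 1.7501 (running 13.5190)
  edge 7→8: √(2.6468² + 2.6207²) = 3.7247 (running 17.2438)
  edge 8→1: √(0.0020² + 1.2550²) = 1.2550 (running 18.4987)
Perimeter = 18.4987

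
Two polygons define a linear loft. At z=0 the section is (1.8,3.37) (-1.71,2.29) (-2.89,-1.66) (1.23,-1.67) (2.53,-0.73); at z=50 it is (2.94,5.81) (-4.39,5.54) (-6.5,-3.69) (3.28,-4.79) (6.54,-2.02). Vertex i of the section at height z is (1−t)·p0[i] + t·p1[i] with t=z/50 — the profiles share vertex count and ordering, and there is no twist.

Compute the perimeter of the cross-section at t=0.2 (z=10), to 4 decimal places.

Perimeter at t=0.2: 21.9732

Cross-section at t=0.2: each vertex is (1-t)·p0[i] + t·p1[i].
  v1: (1-0.2)·(1.8,3.37) + 0.2·(2.94,5.81) = (2.0280,3.8580)
  v2: (1-0.2)·(-1.71,2.29) + 0.2·(-4.39,5.54) = (-2.2460,2.9400)
  v3: (1-0.2)·(-2.89,-1.66) + 0.2·(-6.5,-3.69) = (-3.6120,-2.0660)
  v4: (1-0.2)·(1.23,-1.67) + 0.2·(3.28,-4.79) = (1.6400,-2.2940)
  v5: (1-0.2)·(2.53,-0.73) + 0.2·(6.54,-2.02) = (3.3320,-0.9880)
Perimeter = Σ |v_{i+1} − v_i|:
  edge 1→2: √(-4.2740² + -0.9180²) = 4.3715 (running 4.3715)
  edge 2→3: √(-1.3660² + -5.0060²) = 5.1890 (running 9.5605)
  edge 3→4: √(5.2520² + -0.2280²) = 5.2569 (running 14.8174)
  edge 4→5: √(1.6920² + 1.3060²) = 2.1374 (running 16.9549)
  edge 5→1: √(-1.3040² + 4.8460²) = 5.0184 (running 21.9732)
Perimeter = 21.9732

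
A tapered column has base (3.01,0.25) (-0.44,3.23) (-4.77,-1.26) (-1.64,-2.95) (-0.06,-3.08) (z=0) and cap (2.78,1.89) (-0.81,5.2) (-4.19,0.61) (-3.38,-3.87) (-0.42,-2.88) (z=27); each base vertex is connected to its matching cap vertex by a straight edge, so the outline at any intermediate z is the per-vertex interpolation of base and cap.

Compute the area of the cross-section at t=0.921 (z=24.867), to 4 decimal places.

Cross-section at t=0.921: each vertex is (1-t)·p0[i] + t·p1[i].
  v1: (1-0.921)·(3.01,0.25) + 0.921·(2.78,1.89) = (2.7982,1.7604)
  v2: (1-0.921)·(-0.44,3.23) + 0.921·(-0.81,5.2) = (-0.7808,5.0444)
  v3: (1-0.921)·(-4.77,-1.26) + 0.921·(-4.19,0.61) = (-4.2358,0.4623)
  v4: (1-0.921)·(-1.64,-2.95) + 0.921·(-3.38,-3.87) = (-3.2425,-3.7973)
  v5: (1-0.921)·(-0.06,-3.08) + 0.921·(-0.42,-2.88) = (-0.3916,-2.8958)
Shoelace sum Σ(x_i·y_{i+1} − x_{i+1}·y_i):
  i=1: 2.7982·5.0444 − -0.7808·1.7604 = +15.4895 (running +15.4895)
  i=2: -0.7808·0.4623 − -4.2358·5.0444 = +21.0061 (running +36.4956)
  i=3: -4.2358·-3.7973 − -3.2425·0.4623 = +17.5837 (running +54.0793)
  i=4: -3.2425·-2.8958 − -0.3916·-3.7973 = +7.9029 (running +61.9822)
  i=5: -0.3916·1.7604 − 2.7982·-2.8958 = +7.4136 (running +69.3958)
Area = |Σ|/2 = |69.3958|/2 = 34.6979

Area at t=0.921: 34.6979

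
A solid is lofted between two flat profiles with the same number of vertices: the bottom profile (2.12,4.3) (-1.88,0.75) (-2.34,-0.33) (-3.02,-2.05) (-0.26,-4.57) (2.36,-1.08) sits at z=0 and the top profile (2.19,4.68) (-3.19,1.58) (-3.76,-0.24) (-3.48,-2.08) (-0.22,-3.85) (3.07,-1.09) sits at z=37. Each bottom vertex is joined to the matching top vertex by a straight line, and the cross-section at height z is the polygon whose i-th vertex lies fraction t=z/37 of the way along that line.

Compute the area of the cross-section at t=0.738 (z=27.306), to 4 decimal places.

Cross-section at t=0.738: each vertex is (1-t)·p0[i] + t·p1[i].
  v1: (1-0.738)·(2.12,4.3) + 0.738·(2.19,4.68) = (2.1717,4.5804)
  v2: (1-0.738)·(-1.88,0.75) + 0.738·(-3.19,1.58) = (-2.8468,1.3625)
  v3: (1-0.738)·(-2.34,-0.33) + 0.738·(-3.76,-0.24) = (-3.3880,-0.2636)
  v4: (1-0.738)·(-3.02,-2.05) + 0.738·(-3.48,-2.08) = (-3.3595,-2.0721)
  v5: (1-0.738)·(-0.26,-4.57) + 0.738·(-0.22,-3.85) = (-0.2305,-4.0386)
  v6: (1-0.738)·(2.36,-1.08) + 0.738·(3.07,-1.09) = (2.8840,-1.0874)
Shoelace sum Σ(x_i·y_{i+1} − x_{i+1}·y_i):
  i=1: 2.1717·1.3625 − -2.8468·4.5804 = +15.9985 (running +15.9985)
  i=2: -2.8468·-0.2636 − -3.3880·1.3625 = +5.3666 (running +21.3651)
  i=3: -3.3880·-2.0721 − -3.3595·-0.2636 = +6.1348 (running +27.4999)
  i=4: -3.3595·-4.0386 − -0.2305·-2.0721 = +13.0901 (running +40.5900)
  i=5: -0.2305·-1.0874 − 2.8840·-4.0386 = +11.8980 (running +52.4880)
  i=6: 2.8840·4.5804 − 2.1717·-1.0874 = +15.5713 (running +68.0593)
Area = |Σ|/2 = |68.0593|/2 = 34.0297

Area at t=0.738: 34.0297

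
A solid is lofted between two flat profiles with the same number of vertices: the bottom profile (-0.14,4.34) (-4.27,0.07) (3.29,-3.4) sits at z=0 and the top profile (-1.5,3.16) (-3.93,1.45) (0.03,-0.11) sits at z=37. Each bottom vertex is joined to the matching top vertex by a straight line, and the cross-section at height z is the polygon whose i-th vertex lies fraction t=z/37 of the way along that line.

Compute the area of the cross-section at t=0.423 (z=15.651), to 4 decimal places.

Area at t=0.423: 14.1607

Cross-section at t=0.423: each vertex is (1-t)·p0[i] + t·p1[i].
  v1: (1-0.423)·(-0.14,4.34) + 0.423·(-1.5,3.16) = (-0.7153,3.8409)
  v2: (1-0.423)·(-4.27,0.07) + 0.423·(-3.93,1.45) = (-4.1262,0.6537)
  v3: (1-0.423)·(3.29,-3.4) + 0.423·(0.03,-0.11) = (1.9110,-2.0083)
Shoelace sum Σ(x_i·y_{i+1} − x_{i+1}·y_i):
  i=1: -0.7153·0.6537 − -4.1262·3.8409 = +15.3805 (running +15.3805)
  i=2: -4.1262·-2.0083 − 1.9110·0.6537 = +7.0374 (running +22.4179)
  i=3: 1.9110·3.8409 − -0.7153·-2.0083 = +5.9034 (running +28.3213)
Area = |Σ|/2 = |28.3213|/2 = 14.1607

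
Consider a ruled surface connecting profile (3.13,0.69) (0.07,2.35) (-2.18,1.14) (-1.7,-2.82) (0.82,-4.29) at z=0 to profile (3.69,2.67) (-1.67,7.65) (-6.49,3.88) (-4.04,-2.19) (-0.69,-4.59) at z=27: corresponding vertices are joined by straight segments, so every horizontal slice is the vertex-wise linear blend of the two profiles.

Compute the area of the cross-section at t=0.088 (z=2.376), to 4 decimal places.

Cross-section at t=0.088: each vertex is (1-t)·p0[i] + t·p1[i].
  v1: (1-0.088)·(3.13,0.69) + 0.088·(3.69,2.67) = (3.1793,0.8642)
  v2: (1-0.088)·(0.07,2.35) + 0.088·(-1.67,7.65) = (-0.0831,2.8164)
  v3: (1-0.088)·(-2.18,1.14) + 0.088·(-6.49,3.88) = (-2.5593,1.3811)
  v4: (1-0.088)·(-1.7,-2.82) + 0.088·(-4.04,-2.19) = (-1.9059,-2.7646)
  v5: (1-0.088)·(0.82,-4.29) + 0.088·(-0.69,-4.59) = (0.6871,-4.3164)
Shoelace sum Σ(x_i·y_{i+1} − x_{i+1}·y_i):
  i=1: 3.1793·2.8164 − -0.0831·0.8642 = +9.0260 (running +9.0260)
  i=2: -0.0831·1.3811 − -2.5593·2.8164 = +7.0932 (running +16.1191)
  i=3: -2.5593·-2.7646 − -1.9059·1.3811 = +9.7076 (running +25.8267)
  i=4: -1.9059·-4.3164 − 0.6871·-2.7646 = +10.1263 (running +35.9530)
  i=5: 0.6871·0.8642 − 3.1793·-4.3164 = +14.3169 (running +50.2699)
Area = |Σ|/2 = |50.2699|/2 = 25.1349

Area at t=0.088: 25.1349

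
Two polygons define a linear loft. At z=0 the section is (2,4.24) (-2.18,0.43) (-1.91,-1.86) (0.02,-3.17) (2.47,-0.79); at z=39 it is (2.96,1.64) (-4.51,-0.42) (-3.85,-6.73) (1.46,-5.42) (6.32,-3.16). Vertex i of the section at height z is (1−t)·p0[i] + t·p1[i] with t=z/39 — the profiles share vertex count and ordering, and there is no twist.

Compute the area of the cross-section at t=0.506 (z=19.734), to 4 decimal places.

Cross-section at t=0.506: each vertex is (1-t)·p0[i] + t·p1[i].
  v1: (1-0.506)·(2,4.24) + 0.506·(2.96,1.64) = (2.4858,2.9244)
  v2: (1-0.506)·(-2.18,0.43) + 0.506·(-4.51,-0.42) = (-3.3590,-0.0001)
  v3: (1-0.506)·(-1.91,-1.86) + 0.506·(-3.85,-6.73) = (-2.8916,-4.3242)
  v4: (1-0.506)·(0.02,-3.17) + 0.506·(1.46,-5.42) = (0.7486,-4.3085)
  v5: (1-0.506)·(2.47,-0.79) + 0.506·(6.32,-3.16) = (4.4181,-1.9892)
Shoelace sum Σ(x_i·y_{i+1} − x_{i+1}·y_i):
  i=1: 2.4858·-0.0001 − -3.3590·2.9244 = +9.8228 (running +9.8228)
  i=2: -3.3590·-4.3242 − -2.8916·-0.0001 = +14.5247 (running +24.3474)
  i=3: -2.8916·-4.3085 − 0.7486·-4.3242 = +15.6959 (running +40.0433)
  i=4: 0.7486·-1.9892 − 4.4181·-4.3085 = +17.5462 (running +57.5895)
  i=5: 4.4181·2.9244 − 2.4858·-1.9892 = +17.8650 (running +75.4545)
Area = |Σ|/2 = |75.4545|/2 = 37.7273

Area at t=0.506: 37.7273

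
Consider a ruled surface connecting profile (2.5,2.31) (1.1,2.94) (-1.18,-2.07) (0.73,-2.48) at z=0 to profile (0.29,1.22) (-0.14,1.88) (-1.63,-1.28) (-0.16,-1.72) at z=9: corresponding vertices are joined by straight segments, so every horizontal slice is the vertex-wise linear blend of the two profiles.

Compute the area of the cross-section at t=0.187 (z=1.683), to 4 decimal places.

Cross-section at t=0.187: each vertex is (1-t)·p0[i] + t·p1[i].
  v1: (1-0.187)·(2.5,2.31) + 0.187·(0.29,1.22) = (2.0867,2.1062)
  v2: (1-0.187)·(1.1,2.94) + 0.187·(-0.14,1.88) = (0.8681,2.7418)
  v3: (1-0.187)·(-1.18,-2.07) + 0.187·(-1.63,-1.28) = (-1.2641,-1.9223)
  v4: (1-0.187)·(0.73,-2.48) + 0.187·(-0.16,-1.72) = (0.5636,-2.3379)
Shoelace sum Σ(x_i·y_{i+1} − x_{i+1}·y_i):
  i=1: 2.0867·2.7418 − 0.8681·2.1062 = +3.8929 (running +3.8929)
  i=2: 0.8681·-1.9223 − -1.2641·2.7418 = +1.7973 (running +5.6902)
  i=3: -1.2641·-2.3379 − 0.5636·-1.9223 = +4.0388 (running +9.7290)
  i=4: 0.5636·2.1062 − 2.0867·-2.3379 = +6.0655 (running +15.7945)
Area = |Σ|/2 = |15.7945|/2 = 7.8972

Area at t=0.187: 7.8972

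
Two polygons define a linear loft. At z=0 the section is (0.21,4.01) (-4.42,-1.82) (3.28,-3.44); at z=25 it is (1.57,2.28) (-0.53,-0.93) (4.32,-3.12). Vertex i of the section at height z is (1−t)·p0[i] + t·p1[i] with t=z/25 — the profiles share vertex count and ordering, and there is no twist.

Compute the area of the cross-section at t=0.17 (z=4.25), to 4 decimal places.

Area at t=0.17: 23.0317

Cross-section at t=0.17: each vertex is (1-t)·p0[i] + t·p1[i].
  v1: (1-0.17)·(0.21,4.01) + 0.17·(1.57,2.28) = (0.4412,3.7159)
  v2: (1-0.17)·(-4.42,-1.82) + 0.17·(-0.53,-0.93) = (-3.7587,-1.6687)
  v3: (1-0.17)·(3.28,-3.44) + 0.17·(4.32,-3.12) = (3.4568,-3.3856)
Shoelace sum Σ(x_i·y_{i+1} − x_{i+1}·y_i):
  i=1: 0.4412·-1.6687 − -3.7587·3.7159 = +13.2307 (running +13.2307)
  i=2: -3.7587·-3.3856 − 3.4568·-1.6687 = +18.4938 (running +31.7245)
  i=3: 3.4568·3.7159 − 0.4412·-3.3856 = +14.3388 (running +46.0634)
Area = |Σ|/2 = |46.0634|/2 = 23.0317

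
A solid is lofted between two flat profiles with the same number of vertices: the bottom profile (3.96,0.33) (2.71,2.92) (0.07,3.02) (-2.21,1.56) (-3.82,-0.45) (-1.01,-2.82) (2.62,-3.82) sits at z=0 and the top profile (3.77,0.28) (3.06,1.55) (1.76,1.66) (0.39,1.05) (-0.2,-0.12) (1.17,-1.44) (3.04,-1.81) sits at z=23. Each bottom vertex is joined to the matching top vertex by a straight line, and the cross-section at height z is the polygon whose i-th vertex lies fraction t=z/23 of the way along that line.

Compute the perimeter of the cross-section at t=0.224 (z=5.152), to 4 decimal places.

Cross-section at t=0.224: each vertex is (1-t)·p0[i] + t·p1[i].
  v1: (1-0.224)·(3.96,0.33) + 0.224·(3.77,0.28) = (3.9174,0.3188)
  v2: (1-0.224)·(2.71,2.92) + 0.224·(3.06,1.55) = (2.7884,2.6131)
  v3: (1-0.224)·(0.07,3.02) + 0.224·(1.76,1.66) = (0.4486,2.7154)
  v4: (1-0.224)·(-2.21,1.56) + 0.224·(0.39,1.05) = (-1.6276,1.4458)
  v5: (1-0.224)·(-3.82,-0.45) + 0.224·(-0.2,-0.12) = (-3.0091,-0.3761)
  v6: (1-0.224)·(-1.01,-2.82) + 0.224·(1.17,-1.44) = (-0.5217,-2.5109)
  v7: (1-0.224)·(2.62,-3.82) + 0.224·(3.04,-1.81) = (2.7141,-3.3698)
Perimeter = Σ |v_{i+1} − v_i|:
  edge 1→2: √(-1.1290² + 2.2943²) = 2.5571 (running 2.5571)
  edge 2→3: √(-2.3398² + 0.1022²) = 2.3421 (running 4.8991)
  edge 3→4: √(-2.0762² + -1.2696²) = 2.4336 (running 7.3327)
  edge 4→5: √(-1.3815² + -1.8218²) = 2.2864 (running 9.6191)
  edge 5→6: √(2.4874² + -2.1348²) = 3.2779 (running 12.8971)
  edge 6→7: √(3.2358² + -0.8589²) = 3.3478 (running 16.2449)
  edge 7→1: √(1.2034² + 3.6886²) = 3.8799 (running 20.1248)
Perimeter = 20.1248

Perimeter at t=0.224: 20.1248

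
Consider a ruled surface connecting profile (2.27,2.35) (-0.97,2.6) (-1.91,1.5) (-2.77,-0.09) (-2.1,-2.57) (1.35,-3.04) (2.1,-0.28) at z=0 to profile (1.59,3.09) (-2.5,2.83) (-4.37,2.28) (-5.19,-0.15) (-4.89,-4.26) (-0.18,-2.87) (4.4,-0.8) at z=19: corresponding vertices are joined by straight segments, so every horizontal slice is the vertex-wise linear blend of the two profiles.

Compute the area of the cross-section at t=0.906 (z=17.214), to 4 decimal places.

Cross-section at t=0.906: each vertex is (1-t)·p0[i] + t·p1[i].
  v1: (1-0.906)·(2.27,2.35) + 0.906·(1.59,3.09) = (1.6539,3.0204)
  v2: (1-0.906)·(-0.97,2.6) + 0.906·(-2.5,2.83) = (-2.3562,2.8084)
  v3: (1-0.906)·(-1.91,1.5) + 0.906·(-4.37,2.28) = (-4.1388,2.2067)
  v4: (1-0.906)·(-2.77,-0.09) + 0.906·(-5.19,-0.15) = (-4.9625,-0.1444)
  v5: (1-0.906)·(-2.1,-2.57) + 0.906·(-4.89,-4.26) = (-4.6277,-4.1011)
  v6: (1-0.906)·(1.35,-3.04) + 0.906·(-0.18,-2.87) = (-0.0362,-2.8860)
  v7: (1-0.906)·(2.1,-0.28) + 0.906·(4.4,-0.8) = (4.1838,-0.7511)
Shoelace sum Σ(x_i·y_{i+1} − x_{i+1}·y_i):
  i=1: 1.6539·2.8084 − -2.3562·3.0204 = +11.7615 (running +11.7615)
  i=2: -2.3562·2.2067 − -4.1388·2.8084 = +6.4239 (running +18.1854)
  i=3: -4.1388·-0.1444 − -4.9625·2.2067 = +11.5482 (running +29.7336)
  i=4: -4.9625·-4.1011 − -4.6277·-0.1444 = +19.6839 (running +49.4175)
  i=5: -4.6277·-2.8860 − -0.0362·-4.1011 = +13.2072 (running +62.6247)
  i=6: -0.0362·-0.7511 − 4.1838·-2.8860 = +12.1015 (running +74.7262)
  i=7: 4.1838·3.0204 − 1.6539·-0.7511 = +13.8792 (running +88.6054)
Area = |Σ|/2 = |88.6054|/2 = 44.3027

Area at t=0.906: 44.3027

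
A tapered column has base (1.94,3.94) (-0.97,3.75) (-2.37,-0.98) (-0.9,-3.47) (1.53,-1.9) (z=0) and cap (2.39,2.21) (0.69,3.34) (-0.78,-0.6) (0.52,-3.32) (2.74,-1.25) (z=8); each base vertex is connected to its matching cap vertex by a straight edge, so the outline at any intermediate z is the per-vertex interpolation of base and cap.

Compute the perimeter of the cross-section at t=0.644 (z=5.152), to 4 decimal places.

Cross-section at t=0.644: each vertex is (1-t)·p0[i] + t·p1[i].
  v1: (1-0.644)·(1.94,3.94) + 0.644·(2.39,2.21) = (2.2298,2.8259)
  v2: (1-0.644)·(-0.97,3.75) + 0.644·(0.69,3.34) = (0.0990,3.4860)
  v3: (1-0.644)·(-2.37,-0.98) + 0.644·(-0.78,-0.6) = (-1.3460,-0.7353)
  v4: (1-0.644)·(-0.9,-3.47) + 0.644·(0.52,-3.32) = (0.0145,-3.3734)
  v5: (1-0.644)·(1.53,-1.9) + 0.644·(2.74,-1.25) = (2.3092,-1.4814)
Perimeter = Σ |v_{i+1} − v_i|:
  edge 1→2: √(-2.1308² + 0.6601²) = 2.2307 (running 2.2307)
  edge 2→3: √(-1.4451² + -4.2212²) = 4.4617 (running 6.6924)
  edge 3→4: √(1.3605² + -2.6381²) = 2.9683 (running 9.6607)
  edge 4→5: √(2.2948² + 1.8920²) = 2.9742 (running 12.6348)
  edge 5→1: √(-0.0794² + 4.3073²) = 4.3080 (running 16.9428)
Perimeter = 16.9428

Perimeter at t=0.644: 16.9428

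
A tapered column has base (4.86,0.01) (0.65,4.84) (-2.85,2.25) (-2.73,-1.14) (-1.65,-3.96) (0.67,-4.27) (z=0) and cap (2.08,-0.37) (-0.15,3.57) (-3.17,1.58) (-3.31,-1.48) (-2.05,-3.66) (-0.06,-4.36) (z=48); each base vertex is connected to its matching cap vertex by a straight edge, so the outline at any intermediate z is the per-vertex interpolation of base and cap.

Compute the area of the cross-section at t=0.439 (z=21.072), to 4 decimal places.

Area at t=0.439: 36.3126

Cross-section at t=0.439: each vertex is (1-t)·p0[i] + t·p1[i].
  v1: (1-0.439)·(4.86,0.01) + 0.439·(2.08,-0.37) = (3.6396,-0.1568)
  v2: (1-0.439)·(0.65,4.84) + 0.439·(-0.15,3.57) = (0.2988,4.2825)
  v3: (1-0.439)·(-2.85,2.25) + 0.439·(-3.17,1.58) = (-2.9905,1.9559)
  v4: (1-0.439)·(-2.73,-1.14) + 0.439·(-3.31,-1.48) = (-2.9846,-1.2893)
  v5: (1-0.439)·(-1.65,-3.96) + 0.439·(-2.05,-3.66) = (-1.8256,-3.8283)
  v6: (1-0.439)·(0.67,-4.27) + 0.439·(-0.06,-4.36) = (0.3495,-4.3095)
Shoelace sum Σ(x_i·y_{i+1} − x_{i+1}·y_i):
  i=1: 3.6396·4.2825 − 0.2988·-0.1568 = +15.6332 (running +15.6332)
  i=2: 0.2988·1.9559 − -2.9905·4.2825 = +13.3911 (running +29.0243)
  i=3: -2.9905·-1.2893 − -2.9846·1.9559 = +9.6930 (running +38.7173)
  i=4: -2.9846·-3.8283 − -1.8256·-1.2893 = +9.0723 (running +47.7897)
  i=5: -1.8256·-4.3095 − 0.3495·-3.8283 = +9.2055 (running +56.9952)
  i=6: 0.3495·-0.1568 − 3.6396·-4.3095 = +15.6300 (running +72.6252)
Area = |Σ|/2 = |72.6252|/2 = 36.3126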